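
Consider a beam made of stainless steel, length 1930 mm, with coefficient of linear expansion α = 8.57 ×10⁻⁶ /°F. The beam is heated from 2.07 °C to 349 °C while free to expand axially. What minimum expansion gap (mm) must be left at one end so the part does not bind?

Convert α: 8.57×10⁻⁶/°F × (9/5) = 15.4×10⁻⁶/K.
ΔT = 349 − 2.07 = 346.9 K.
ΔL = α·L₀·ΔT = 15.4×10⁻⁶ × 1930 mm × 346.9 K = 10.3 mm.

10.3 mm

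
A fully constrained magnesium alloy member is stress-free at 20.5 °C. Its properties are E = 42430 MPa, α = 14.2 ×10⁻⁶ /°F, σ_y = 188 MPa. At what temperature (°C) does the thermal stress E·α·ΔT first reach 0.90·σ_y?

177 °C

E = 42430 MPa = 42.43 GPa.
α = 14.2×10⁻⁶/°F × 9/5 = 25.6×10⁻⁶/K.
E·α·ΔT = 169.2 MPa ⇒ ΔT = 169.2 / (42.43×10³ × 25.6×10⁻⁶) = 156.0 K.
T = 20.5 + 156.0 = 176.5 °C.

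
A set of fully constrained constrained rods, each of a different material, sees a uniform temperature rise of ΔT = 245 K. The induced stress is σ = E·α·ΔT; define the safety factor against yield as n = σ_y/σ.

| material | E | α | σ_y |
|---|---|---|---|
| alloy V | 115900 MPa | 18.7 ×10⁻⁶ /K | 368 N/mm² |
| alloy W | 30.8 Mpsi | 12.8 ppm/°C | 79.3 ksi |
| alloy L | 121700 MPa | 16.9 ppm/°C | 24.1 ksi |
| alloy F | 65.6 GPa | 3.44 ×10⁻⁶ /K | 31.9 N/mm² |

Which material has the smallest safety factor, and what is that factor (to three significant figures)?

Converting E to GPa, α to ×10⁻⁶/K, σ_y to MPa, then σ and n for each:
  alloy V: E = 115.9, α = 18.7, σ_y = 368.0 → σ = 531 MPa, n = 0.693
  alloy W: E = 212.4, α = 12.8, σ_y = 546.8 → σ = 666 MPa, n = 0.821
  alloy L: E = 121.7, α = 16.9, σ_y = 166.2 → σ = 504 MPa, n = 0.330
  alloy F: E = 65.60, α = 3.44, σ_y = 31.90 → σ = 55.3 MPa, n = 0.577
Smallest n: alloy L with n = 0.330.

alloy L, n = 0.330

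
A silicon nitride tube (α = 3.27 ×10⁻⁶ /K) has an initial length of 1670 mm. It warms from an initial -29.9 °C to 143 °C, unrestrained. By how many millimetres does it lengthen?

0.944 mm

ΔT = 143 − (-29.9) = 172.9 K.
ΔL = α·L₀·ΔT = 3.27×10⁻⁶ × 1670 mm × 172.9 K = 0.944 mm.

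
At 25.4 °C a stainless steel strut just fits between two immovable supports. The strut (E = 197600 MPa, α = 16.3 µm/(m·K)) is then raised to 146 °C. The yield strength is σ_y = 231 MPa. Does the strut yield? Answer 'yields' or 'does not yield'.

E = 197600 MPa = 197.6 GPa.
ΔT = 120.6 K. Constrained thermal stress σ = E·α·ΔT = 197.6×10³ MPa × 16.3×10⁻⁶ × 120.6 = 388 MPa (compressive).
Compare to σ_y = 231 MPa: σ ≥ σ_y, so it yields.

yields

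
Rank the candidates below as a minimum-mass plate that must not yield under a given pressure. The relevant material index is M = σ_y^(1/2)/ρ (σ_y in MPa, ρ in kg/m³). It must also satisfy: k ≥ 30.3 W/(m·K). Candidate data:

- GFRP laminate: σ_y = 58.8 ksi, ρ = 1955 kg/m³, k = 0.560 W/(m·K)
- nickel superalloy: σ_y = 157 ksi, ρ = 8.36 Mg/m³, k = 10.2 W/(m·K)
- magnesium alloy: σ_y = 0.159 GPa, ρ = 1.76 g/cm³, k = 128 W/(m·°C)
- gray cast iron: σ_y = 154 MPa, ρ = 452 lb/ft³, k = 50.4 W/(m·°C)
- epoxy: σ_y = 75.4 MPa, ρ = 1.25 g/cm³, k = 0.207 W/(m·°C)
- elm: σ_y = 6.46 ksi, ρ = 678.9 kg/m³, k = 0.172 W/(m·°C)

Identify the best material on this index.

magnesium alloy

Screen on constraints: k ≥ 30.3 W/(m·K). Survivors: magnesium alloy, gray cast iron.
In SI units:
  magnesium alloy: σ_y = 159.0 MPa, ρ = 1760 kg/m³
  gray cast iron: σ_y = 154.0 MPa, ρ = 7240 kg/m³
  magnesium alloy: M = 7.16×10⁻³
  gray cast iron: M = 1.71×10⁻³
Magnesium alloy ranks first.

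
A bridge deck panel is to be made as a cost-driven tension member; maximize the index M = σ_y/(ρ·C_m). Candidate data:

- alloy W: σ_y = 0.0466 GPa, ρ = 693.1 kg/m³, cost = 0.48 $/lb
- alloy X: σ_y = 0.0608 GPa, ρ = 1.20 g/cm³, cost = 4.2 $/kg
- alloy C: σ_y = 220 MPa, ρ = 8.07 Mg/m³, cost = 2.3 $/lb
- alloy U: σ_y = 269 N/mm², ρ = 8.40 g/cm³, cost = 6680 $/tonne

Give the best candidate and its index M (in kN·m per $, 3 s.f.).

After converting to SI:
  alloy W: σ_y = 46.60 MPa, ρ = 693.1 kg/m³, cost = 1.058 $/kg
  alloy X: σ_y = 60.80 MPa, ρ = 1200 kg/m³, cost = 4.200 $/kg
  alloy C: σ_y = 220.0 MPa, ρ = 8070 kg/m³, cost = 5.071 $/kg
  alloy U: σ_y = 269.0 MPa, ρ = 8400 kg/m³, cost = 6.680 $/kg
  alloy W: M = 63.5 kN·m per $
  alloy X: M = 12.1 kN·m per $
  alloy C: M = 5.38 kN·m per $
  alloy U: M = 4.79 kN·m per $
Alloy W ranks first.

alloy W, M = 63.5 kN·m per $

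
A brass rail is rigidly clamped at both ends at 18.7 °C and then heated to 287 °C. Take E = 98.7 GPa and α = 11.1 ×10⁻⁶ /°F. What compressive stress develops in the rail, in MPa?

529 MPa

α = 11.1×10⁻⁶/°F × 9/5 = 20.0×10⁻⁶/K.
ΔT = 268.3 K. Constrained thermal stress σ = E·α·ΔT = 98.70×10³ MPa × 20.0×10⁻⁶ × 268.3 = 529 MPa (compressive).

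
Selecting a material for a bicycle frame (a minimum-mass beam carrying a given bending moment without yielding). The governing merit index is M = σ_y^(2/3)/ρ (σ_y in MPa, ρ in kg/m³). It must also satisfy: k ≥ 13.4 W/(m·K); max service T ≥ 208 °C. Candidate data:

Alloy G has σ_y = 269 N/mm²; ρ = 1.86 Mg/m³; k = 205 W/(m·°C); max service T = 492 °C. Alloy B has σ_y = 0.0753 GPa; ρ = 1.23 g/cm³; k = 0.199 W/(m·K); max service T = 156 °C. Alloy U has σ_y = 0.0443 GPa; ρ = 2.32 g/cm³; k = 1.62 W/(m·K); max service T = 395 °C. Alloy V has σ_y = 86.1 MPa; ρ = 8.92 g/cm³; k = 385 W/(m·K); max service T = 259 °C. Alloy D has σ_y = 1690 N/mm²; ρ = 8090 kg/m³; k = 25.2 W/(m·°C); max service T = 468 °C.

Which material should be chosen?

alloy G

Screen on constraints: k ≥ 13.4 W/(m·K); max service T ≥ 208 °C. Survivors: alloy G, alloy V, alloy D.
Putting every candidate on a common basis:
  alloy G: σ_y = 269.0 MPa, ρ = 1860 kg/m³
  alloy V: σ_y = 86.10 MPa, ρ = 8920 kg/m³
  alloy D: σ_y = 1690 MPa, ρ = 8090 kg/m³
  alloy G: M = 22.4×10⁻³
  alloy D: M = 17.5×10⁻³
  alloy V: M = 2.19×10⁻³
Highest index: alloy G.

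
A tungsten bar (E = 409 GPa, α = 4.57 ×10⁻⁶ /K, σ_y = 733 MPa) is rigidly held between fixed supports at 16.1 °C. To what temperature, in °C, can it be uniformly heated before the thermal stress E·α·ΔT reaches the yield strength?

E·α·ΔT = 733.0 MPa ⇒ ΔT = 733.0 / (409.0×10³ × 4.57×10⁻⁶) = 392.2 K.
T = 16.1 + 392.2 = 408.3 °C.

408 °C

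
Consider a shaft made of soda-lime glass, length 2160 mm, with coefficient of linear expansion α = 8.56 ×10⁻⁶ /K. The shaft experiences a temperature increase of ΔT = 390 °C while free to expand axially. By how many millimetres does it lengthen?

7.21 mm

ΔL = α·L₀·ΔT = 8.56×10⁻⁶ × 2160 mm × 390.0 K = 7.21 mm.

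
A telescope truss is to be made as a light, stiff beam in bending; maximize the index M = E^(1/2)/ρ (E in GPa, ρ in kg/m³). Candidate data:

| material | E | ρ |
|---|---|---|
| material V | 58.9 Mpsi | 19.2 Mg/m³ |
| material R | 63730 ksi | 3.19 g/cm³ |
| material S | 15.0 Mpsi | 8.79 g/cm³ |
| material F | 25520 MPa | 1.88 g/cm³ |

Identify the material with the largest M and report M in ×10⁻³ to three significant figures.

Convert each candidate to consistent units, then evaluate M:
  material V: E = 406.1 GPa, ρ = 19200 kg/m³
  material R: E = 439.4 GPa, ρ = 3190 kg/m³
  material S: E = 103.4 GPa, ρ = 8790 kg/m³
  material F: E = 25.52 GPa, ρ = 1880 kg/m³
  material R: M = 6.57×10⁻³
  material F: M = 2.69×10⁻³
  material S: M = 1.16×10⁻³
  material V: M = 1.05×10⁻³
Material R ranks first.

material R, M = 6.57×10⁻³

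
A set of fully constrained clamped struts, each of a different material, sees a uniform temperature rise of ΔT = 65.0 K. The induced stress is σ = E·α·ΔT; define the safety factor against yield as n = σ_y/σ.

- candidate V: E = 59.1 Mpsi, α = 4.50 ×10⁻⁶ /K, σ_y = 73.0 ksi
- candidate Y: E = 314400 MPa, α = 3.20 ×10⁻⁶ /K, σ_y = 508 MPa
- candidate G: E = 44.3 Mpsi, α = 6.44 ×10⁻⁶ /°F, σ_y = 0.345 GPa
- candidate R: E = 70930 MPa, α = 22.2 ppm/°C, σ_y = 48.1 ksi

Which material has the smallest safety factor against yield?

Converting E to GPa, α to ×10⁻⁶/K, σ_y to MPa, then σ and n for each:
  candidate V: E = 407.5, α = 4.50, σ_y = 503.3 → σ = 119 MPa, n = 4.22
  candidate Y: E = 314.4, α = 3.20, σ_y = 508.0 → σ = 65.4 MPa, n = 7.77
  candidate G: E = 305.4, α = 11.6, σ_y = 345.0 → σ = 230 MPa, n = 1.50
  candidate R: E = 70.93, α = 22.2, σ_y = 331.6 → σ = 102 MPa, n = 3.24
Smallest n: candidate G with n = 1.50.

candidate G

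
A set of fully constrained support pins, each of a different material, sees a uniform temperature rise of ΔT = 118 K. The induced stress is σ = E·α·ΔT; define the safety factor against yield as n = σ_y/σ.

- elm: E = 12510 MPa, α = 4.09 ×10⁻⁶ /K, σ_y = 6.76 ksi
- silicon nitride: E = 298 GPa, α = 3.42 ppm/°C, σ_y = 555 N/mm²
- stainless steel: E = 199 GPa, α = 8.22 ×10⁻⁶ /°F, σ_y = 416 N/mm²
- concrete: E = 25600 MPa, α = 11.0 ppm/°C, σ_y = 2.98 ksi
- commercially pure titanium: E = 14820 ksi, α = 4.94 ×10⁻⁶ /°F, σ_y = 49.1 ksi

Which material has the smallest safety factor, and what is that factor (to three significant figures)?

concrete, n = 0.618

Per material, after unit conversion:
  elm: E = 12.51, α = 4.09, σ_y = 46.61 → σ = 6.04 MPa, n = 7.72
  silicon nitride: E = 298.0, α = 3.42, σ_y = 555.0 → σ = 120 MPa, n = 4.61
  stainless steel: E = 199.0, α = 14.8, σ_y = 416.0 → σ = 347 MPa, n = 1.20
  concrete: E = 25.60, α = 11.0, σ_y = 20.55 → σ = 33.2 MPa, n = 0.618
  commercially pure titanium: E = 102.2, α = 8.89, σ_y = 338.5 → σ = 107 MPa, n = 3.16
Smallest n: concrete with n = 0.618.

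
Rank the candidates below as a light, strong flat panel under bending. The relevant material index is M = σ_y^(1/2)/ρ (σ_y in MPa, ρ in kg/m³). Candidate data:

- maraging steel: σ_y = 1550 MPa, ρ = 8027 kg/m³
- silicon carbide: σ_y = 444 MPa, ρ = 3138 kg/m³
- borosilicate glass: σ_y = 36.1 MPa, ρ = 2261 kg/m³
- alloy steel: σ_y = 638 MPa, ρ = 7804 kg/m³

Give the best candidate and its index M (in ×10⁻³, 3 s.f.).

Evaluate M for each candidate:
  silicon carbide: M = 6.71×10⁻³
  maraging steel: M = 4.90×10⁻³
  alloy steel: M = 3.24×10⁻³
  borosilicate glass: M = 2.66×10⁻³
The maximum is for silicon carbide.

silicon carbide, M = 6.71×10⁻³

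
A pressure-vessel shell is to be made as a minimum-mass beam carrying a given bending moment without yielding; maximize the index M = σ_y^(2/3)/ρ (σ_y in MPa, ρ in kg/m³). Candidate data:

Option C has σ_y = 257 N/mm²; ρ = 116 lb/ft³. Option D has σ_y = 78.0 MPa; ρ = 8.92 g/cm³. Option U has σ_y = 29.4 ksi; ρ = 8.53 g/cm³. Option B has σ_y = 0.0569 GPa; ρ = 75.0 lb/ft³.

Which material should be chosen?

In SI units:
  option C: σ_y = 257.0 MPa, ρ = 1858 kg/m³
  option D: σ_y = 78.00 MPa, ρ = 8920 kg/m³
  option U: σ_y = 202.7 MPa, ρ = 8530 kg/m³
  option B: σ_y = 56.90 MPa, ρ = 1201 kg/m³
  option C: M = 21.8×10⁻³
  option B: M = 12.3×10⁻³
  option U: M = 4.05×10⁻³
  option D: M = 2.05×10⁻³
The maximum is for option C.

option C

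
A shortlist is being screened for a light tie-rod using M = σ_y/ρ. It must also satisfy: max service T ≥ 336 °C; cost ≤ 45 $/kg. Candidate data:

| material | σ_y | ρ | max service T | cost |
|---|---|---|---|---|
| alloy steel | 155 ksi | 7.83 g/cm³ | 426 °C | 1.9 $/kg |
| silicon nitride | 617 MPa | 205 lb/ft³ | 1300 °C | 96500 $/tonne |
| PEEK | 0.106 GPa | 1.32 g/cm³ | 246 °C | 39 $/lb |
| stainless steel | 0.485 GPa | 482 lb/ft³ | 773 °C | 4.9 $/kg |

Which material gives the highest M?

Screen on constraints: max service T ≥ 336 °C; cost ≤ 45 $/kg. Survivors: alloy steel, stainless steel.
Normalizing units and computing the index:
  alloy steel: σ_y = 1069 MPa, ρ = 7830 kg/m³
  stainless steel: σ_y = 485.0 MPa, ρ = 7721 kg/m³
  alloy steel: M = 136 kN·m/kg
  stainless steel: M = 62.8 kN·m/kg
Alloy steel ranks first.

alloy steel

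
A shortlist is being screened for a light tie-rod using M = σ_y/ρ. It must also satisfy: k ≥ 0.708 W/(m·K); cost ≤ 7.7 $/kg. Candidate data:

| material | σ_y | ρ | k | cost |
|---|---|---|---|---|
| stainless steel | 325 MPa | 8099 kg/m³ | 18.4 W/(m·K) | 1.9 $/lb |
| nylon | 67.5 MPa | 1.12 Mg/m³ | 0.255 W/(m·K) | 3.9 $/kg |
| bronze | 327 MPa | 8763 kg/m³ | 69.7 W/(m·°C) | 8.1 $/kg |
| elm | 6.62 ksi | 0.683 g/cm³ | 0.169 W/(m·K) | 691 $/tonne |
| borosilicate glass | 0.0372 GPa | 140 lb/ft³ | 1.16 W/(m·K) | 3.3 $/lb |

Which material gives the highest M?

Screen on constraints: k ≥ 0.708 W/(m·K); cost ≤ 7.7 $/kg. Survivors: stainless steel, borosilicate glass.
After converting to SI:
  stainless steel: σ_y = 325.0 MPa, ρ = 8099 kg/m³
  borosilicate glass: σ_y = 37.20 MPa, ρ = 2243 kg/m³
  stainless steel: M = 40.1 kN·m/kg
  borosilicate glass: M = 16.6 kN·m/kg
Stainless steel ranks first.

stainless steel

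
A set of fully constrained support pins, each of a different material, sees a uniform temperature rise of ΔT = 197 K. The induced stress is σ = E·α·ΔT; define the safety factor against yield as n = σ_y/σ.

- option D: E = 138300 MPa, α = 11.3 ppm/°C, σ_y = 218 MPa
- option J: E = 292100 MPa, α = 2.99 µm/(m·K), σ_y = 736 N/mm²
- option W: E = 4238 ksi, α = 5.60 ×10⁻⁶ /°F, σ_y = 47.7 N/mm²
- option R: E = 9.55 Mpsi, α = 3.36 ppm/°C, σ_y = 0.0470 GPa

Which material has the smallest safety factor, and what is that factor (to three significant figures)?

Per material, after unit conversion:
  option D: E = 138.3, α = 11.3, σ_y = 218.0 → σ = 308 MPa, n = 0.708
  option J: E = 292.1, α = 2.99, σ_y = 736.0 → σ = 172 MPa, n = 4.28
  option W: E = 29.22, α = 10.1, σ_y = 47.70 → σ = 58.0 MPa, n = 0.822
  option R: E = 65.84, α = 3.36, σ_y = 47.00 → σ = 43.6 MPa, n = 1.08
Option D has the lowest safety factor, n = 0.708.

option D, n = 0.708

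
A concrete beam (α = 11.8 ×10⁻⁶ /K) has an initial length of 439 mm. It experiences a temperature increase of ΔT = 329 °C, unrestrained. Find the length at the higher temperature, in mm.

ΔL = α·L₀·ΔT = 11.8×10⁻⁶ × 439 mm × 329.0 K = 1.70 mm.
L = L₀ + ΔL = 439 + 1.70 = 440.70 mm.

440.70 mm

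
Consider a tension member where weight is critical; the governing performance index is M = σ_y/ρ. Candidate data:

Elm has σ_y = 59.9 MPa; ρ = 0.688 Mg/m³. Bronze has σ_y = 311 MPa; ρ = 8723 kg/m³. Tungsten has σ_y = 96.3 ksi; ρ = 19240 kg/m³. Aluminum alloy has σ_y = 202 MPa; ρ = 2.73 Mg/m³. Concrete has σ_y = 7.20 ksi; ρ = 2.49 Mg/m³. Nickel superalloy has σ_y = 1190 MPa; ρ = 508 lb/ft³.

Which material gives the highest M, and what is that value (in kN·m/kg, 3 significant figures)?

Convert each candidate to consistent units, then evaluate M:
  elm: σ_y = 59.90 MPa, ρ = 688.0 kg/m³
  bronze: σ_y = 311.0 MPa, ρ = 8723 kg/m³
  tungsten: σ_y = 664.0 MPa, ρ = 19240 kg/m³
  aluminum alloy: σ_y = 202.0 MPa, ρ = 2730 kg/m³
  concrete: σ_y = 49.64 MPa, ρ = 2490 kg/m³
  nickel superalloy: σ_y = 1190 MPa, ρ = 8137 kg/m³
  nickel superalloy: M = 146 kN·m/kg
  elm: M = 87.1 kN·m/kg
  aluminum alloy: M = 74.0 kN·m/kg
  bronze: M = 35.7 kN·m/kg
  tungsten: M = 34.5 kN·m/kg
  concrete: M = 19.9 kN·m/kg
Nickel superalloy ranks first.

nickel superalloy, M = 146 kN·m/kg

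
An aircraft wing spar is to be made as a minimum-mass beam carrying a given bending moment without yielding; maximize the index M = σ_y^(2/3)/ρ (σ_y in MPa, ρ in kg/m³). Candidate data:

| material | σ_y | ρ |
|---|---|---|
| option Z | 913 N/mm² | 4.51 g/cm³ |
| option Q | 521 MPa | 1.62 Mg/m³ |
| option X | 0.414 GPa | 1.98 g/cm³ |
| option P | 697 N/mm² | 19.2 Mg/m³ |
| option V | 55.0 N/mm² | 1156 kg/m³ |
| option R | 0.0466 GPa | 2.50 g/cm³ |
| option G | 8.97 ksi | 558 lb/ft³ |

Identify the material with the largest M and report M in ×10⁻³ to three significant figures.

option Q, M = 40.0×10⁻³

Putting every candidate on a common basis:
  option Z: σ_y = 913.0 MPa, ρ = 4510 kg/m³
  option Q: σ_y = 521.0 MPa, ρ = 1620 kg/m³
  option X: σ_y = 414.0 MPa, ρ = 1980 kg/m³
  option P: σ_y = 697.0 MPa, ρ = 19200 kg/m³
  option V: σ_y = 55.00 MPa, ρ = 1156 kg/m³
  option R: σ_y = 46.60 MPa, ρ = 2500 kg/m³
  option G: σ_y = 61.85 MPa, ρ = 8938 kg/m³
  option Q: M = 40.0×10⁻³
  option X: M = 28.1×10⁻³
  option Z: M = 20.9×10⁻³
  option V: M = 12.5×10⁻³
  option R: M = 5.18×10⁻³
  option P: M = 4.09×10⁻³
  option G: M = 1.75×10⁻³
The maximum is for option Q.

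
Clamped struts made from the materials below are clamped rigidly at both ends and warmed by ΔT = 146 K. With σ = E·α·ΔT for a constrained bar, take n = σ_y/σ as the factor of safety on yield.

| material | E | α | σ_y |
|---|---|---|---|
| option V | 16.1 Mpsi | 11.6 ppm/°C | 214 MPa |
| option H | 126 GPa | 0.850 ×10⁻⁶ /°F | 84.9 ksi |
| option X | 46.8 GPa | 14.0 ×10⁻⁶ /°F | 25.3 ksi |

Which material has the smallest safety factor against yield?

option X

Per material, after unit conversion:
  option V: E = 111.0, α = 11.6, σ_y = 214.0 → σ = 188 MPa, n = 1.14
  option H: E = 126.0, α = 1.53, σ_y = 585.4 → σ = 28.1 MPa, n = 20.8
  option X: E = 46.80, α = 25.2, σ_y = 174.4 → σ = 172 MPa, n = 1.01
Smallest n: option X with n = 1.01.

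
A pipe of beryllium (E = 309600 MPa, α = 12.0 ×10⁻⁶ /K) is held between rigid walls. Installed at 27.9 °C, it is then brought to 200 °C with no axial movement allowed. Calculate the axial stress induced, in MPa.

E = 309600 MPa = 309.6 GPa.
ΔT = 172.1 K. Constrained thermal stress σ = E·α·ΔT = 309.6×10³ MPa × 12.0×10⁻⁶ × 172.1 = 639 MPa (compressive).

639 MPa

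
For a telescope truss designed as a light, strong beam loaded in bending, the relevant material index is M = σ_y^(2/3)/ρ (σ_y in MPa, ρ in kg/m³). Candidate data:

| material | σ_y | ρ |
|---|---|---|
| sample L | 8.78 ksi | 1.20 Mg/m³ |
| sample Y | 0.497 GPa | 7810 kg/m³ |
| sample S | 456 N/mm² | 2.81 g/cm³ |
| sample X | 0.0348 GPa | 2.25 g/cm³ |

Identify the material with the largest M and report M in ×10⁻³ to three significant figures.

After converting to SI:
  sample L: σ_y = 60.54 MPa, ρ = 1200 kg/m³
  sample Y: σ_y = 497.0 MPa, ρ = 7810 kg/m³
  sample S: σ_y = 456.0 MPa, ρ = 2810 kg/m³
  sample X: σ_y = 34.80 MPa, ρ = 2250 kg/m³
  sample S: M = 21.1×10⁻³
  sample L: M = 12.8×10⁻³
  sample Y: M = 8.03×10⁻³
  sample X: M = 4.74×10⁻³
Highest index: sample S.

sample S, M = 21.1×10⁻³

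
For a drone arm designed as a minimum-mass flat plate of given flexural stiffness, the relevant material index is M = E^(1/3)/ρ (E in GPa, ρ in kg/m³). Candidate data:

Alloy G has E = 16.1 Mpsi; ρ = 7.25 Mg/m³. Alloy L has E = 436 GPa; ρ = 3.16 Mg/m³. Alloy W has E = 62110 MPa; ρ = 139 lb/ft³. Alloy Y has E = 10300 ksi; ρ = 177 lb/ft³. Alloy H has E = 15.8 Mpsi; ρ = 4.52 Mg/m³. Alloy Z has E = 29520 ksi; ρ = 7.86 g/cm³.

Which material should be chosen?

Putting every candidate on a common basis:
  alloy G: E = 111.0 GPa, ρ = 7250 kg/m³
  alloy L: E = 436.0 GPa, ρ = 3160 kg/m³
  alloy W: E = 62.11 GPa, ρ = 2227 kg/m³
  alloy Y: E = 71.02 GPa, ρ = 2835 kg/m³
  alloy H: E = 108.9 GPa, ρ = 4520 kg/m³
  alloy Z: E = 203.5 GPa, ρ = 7860 kg/m³
  alloy L: M = 2.40×10⁻³
  alloy W: M = 1.78×10⁻³
  alloy Y: M = 1.46×10⁻³
  alloy H: M = 1.06×10⁻³
  alloy Z: M = 0.748×10⁻³
  alloy G: M = 0.663×10⁻³
Alloy L ranks first.

alloy L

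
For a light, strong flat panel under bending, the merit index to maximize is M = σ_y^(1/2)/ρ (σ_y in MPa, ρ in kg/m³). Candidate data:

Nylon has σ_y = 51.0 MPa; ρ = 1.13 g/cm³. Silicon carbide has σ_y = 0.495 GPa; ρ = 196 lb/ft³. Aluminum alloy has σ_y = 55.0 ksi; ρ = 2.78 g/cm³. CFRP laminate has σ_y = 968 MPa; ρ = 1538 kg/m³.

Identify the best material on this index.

CFRP laminate

Normalizing units and computing the index:
  nylon: σ_y = 51.00 MPa, ρ = 1130 kg/m³
  silicon carbide: σ_y = 495.0 MPa, ρ = 3140 kg/m³
  aluminum alloy: σ_y = 379.2 MPa, ρ = 2780 kg/m³
  CFRP laminate: σ_y = 968.0 MPa, ρ = 1538 kg/m³
  CFRP laminate: M = 20.2×10⁻³
  silicon carbide: M = 7.09×10⁻³
  aluminum alloy: M = 7.00×10⁻³
  nylon: M = 6.32×10⁻³
CFRP laminate has the largest M.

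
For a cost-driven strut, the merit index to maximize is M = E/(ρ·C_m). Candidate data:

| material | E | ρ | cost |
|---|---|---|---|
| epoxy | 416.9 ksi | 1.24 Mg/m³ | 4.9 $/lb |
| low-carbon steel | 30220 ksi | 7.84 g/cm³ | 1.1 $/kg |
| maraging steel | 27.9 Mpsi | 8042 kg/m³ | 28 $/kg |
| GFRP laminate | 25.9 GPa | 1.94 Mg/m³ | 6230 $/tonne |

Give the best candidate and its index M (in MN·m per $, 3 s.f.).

After converting to SI:
  epoxy: E = 2.874 GPa, ρ = 1240 kg/m³, cost = 10.80 $/kg
  low-carbon steel: E = 208.4 GPa, ρ = 7840 kg/m³, cost = 1.100 $/kg
  maraging steel: E = 192.4 GPa, ρ = 8042 kg/m³, cost = 28.00 $/kg
  GFRP laminate: E = 25.90 GPa, ρ = 1940 kg/m³, cost = 6.230 $/kg
  low-carbon steel: M = 24.2 MN·m per $
  GFRP laminate: M = 2.14 MN·m per $
  maraging steel: M = 0.854 MN·m per $
  epoxy: M = 0.215 MN·m per $
Low-carbon steel has the largest M.

low-carbon steel, M = 24.2 MN·m per $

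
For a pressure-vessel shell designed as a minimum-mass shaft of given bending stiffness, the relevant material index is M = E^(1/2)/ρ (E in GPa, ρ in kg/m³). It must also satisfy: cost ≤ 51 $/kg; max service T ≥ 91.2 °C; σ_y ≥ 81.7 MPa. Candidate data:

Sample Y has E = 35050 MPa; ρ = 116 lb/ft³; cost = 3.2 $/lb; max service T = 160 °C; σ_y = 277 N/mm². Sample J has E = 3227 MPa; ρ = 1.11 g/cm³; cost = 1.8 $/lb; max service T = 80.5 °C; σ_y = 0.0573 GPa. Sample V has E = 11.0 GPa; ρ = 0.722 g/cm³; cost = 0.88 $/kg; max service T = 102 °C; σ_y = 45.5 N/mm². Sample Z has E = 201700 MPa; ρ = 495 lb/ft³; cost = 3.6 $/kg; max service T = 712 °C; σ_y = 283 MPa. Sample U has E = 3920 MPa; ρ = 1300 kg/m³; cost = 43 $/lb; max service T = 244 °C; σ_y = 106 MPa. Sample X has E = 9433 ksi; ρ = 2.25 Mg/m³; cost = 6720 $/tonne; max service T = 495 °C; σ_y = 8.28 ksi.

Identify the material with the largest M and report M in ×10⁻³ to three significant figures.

Screen on constraints: cost ≤ 51 $/kg; max service T ≥ 91.2 °C; σ_y ≥ 81.7 MPa. Survivors: sample Y, sample Z.
After converting to SI:
  sample Y: E = 35.05 GPa, ρ = 1858 kg/m³
  sample Z: E = 201.7 GPa, ρ = 7929 kg/m³
  sample Y: M = 3.19×10⁻³
  sample Z: M = 1.79×10⁻³
The maximum is for sample Y.

sample Y, M = 3.19×10⁻³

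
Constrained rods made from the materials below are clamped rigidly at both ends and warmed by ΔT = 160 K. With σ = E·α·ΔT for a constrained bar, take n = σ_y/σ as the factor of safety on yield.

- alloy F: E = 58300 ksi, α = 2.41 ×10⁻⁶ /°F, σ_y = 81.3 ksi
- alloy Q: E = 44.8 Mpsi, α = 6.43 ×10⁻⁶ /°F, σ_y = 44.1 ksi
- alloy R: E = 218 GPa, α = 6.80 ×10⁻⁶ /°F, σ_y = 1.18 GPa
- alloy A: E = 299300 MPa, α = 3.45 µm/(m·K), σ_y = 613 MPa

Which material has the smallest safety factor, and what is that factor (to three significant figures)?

alloy Q, n = 0.532

Per material, after unit conversion:
  alloy F: E = 402.0, α = 4.34, σ_y = 560.5 → σ = 279 MPa, n = 2.01
  alloy Q: E = 308.9, α = 11.6, σ_y = 304.1 → σ = 572 MPa, n = 0.532
  alloy R: E = 218.0, α = 12.2, σ_y = 1180 → σ = 427 MPa, n = 2.76
  alloy A: E = 299.3, α = 3.45, σ_y = 613.0 → σ = 165 MPa, n = 3.71
The minimum is alloy Q at n = 0.532.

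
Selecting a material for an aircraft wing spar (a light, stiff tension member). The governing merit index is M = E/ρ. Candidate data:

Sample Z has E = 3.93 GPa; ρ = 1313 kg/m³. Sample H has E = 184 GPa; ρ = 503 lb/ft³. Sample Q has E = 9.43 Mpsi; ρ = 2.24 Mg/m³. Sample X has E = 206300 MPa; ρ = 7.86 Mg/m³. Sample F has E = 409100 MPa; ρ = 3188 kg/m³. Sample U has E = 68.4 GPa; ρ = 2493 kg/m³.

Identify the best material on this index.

sample F

Normalizing units and computing the index:
  sample Z: E = 3.930 GPa, ρ = 1313 kg/m³
  sample H: E = 184.0 GPa, ρ = 8057 kg/m³
  sample Q: E = 65.02 GPa, ρ = 2240 kg/m³
  sample X: E = 206.3 GPa, ρ = 7860 kg/m³
  sample F: E = 409.1 GPa, ρ = 3188 kg/m³
  sample U: E = 68.40 GPa, ρ = 2493 kg/m³
  sample F: M = 128 MN·m/kg
  sample Q: M = 29.0 MN·m/kg
  sample U: M = 27.4 MN·m/kg
  sample X: M = 26.2 MN·m/kg
  sample H: M = 22.8 MN·m/kg
  sample Z: M = 2.99 MN·m/kg
Sample F ranks first.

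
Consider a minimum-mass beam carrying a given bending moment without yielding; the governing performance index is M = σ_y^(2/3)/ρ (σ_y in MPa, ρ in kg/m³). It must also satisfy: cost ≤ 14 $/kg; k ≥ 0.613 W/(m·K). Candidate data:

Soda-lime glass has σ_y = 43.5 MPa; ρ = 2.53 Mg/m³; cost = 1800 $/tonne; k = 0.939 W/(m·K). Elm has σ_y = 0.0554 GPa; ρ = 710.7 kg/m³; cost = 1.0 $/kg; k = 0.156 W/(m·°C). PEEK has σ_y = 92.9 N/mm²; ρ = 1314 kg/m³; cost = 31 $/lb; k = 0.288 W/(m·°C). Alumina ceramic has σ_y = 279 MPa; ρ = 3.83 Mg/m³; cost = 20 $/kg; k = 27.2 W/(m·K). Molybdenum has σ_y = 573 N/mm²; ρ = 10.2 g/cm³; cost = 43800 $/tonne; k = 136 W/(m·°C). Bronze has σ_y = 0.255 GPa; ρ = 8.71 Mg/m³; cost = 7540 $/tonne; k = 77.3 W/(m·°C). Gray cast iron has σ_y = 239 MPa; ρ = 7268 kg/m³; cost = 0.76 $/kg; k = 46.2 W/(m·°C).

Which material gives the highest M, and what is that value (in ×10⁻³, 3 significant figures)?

Screen on constraints: cost ≤ 14 $/kg; k ≥ 0.613 W/(m·K). Survivors: soda-lime glass, bronze, gray cast iron.
Putting every candidate on a common basis:
  soda-lime glass: σ_y = 43.50 MPa, ρ = 2530 kg/m³
  bronze: σ_y = 255.0 MPa, ρ = 8710 kg/m³
  gray cast iron: σ_y = 239.0 MPa, ρ = 7268 kg/m³
  gray cast iron: M = 5.30×10⁻³
  soda-lime glass: M = 4.89×10⁻³
  bronze: M = 4.62×10⁻³
Gray cast iron has the largest M.

gray cast iron, M = 5.30×10⁻³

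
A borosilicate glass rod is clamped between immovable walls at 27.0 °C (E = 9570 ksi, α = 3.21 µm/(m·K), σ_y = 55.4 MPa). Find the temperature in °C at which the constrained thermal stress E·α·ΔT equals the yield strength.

289 °C

E = 9570 ksi = 65.98 GPa.
E·α·ΔT = 55.40 MPa ⇒ ΔT = 55.40 / (65.98×10³ × 3.21×10⁻⁶) = 261.6 K.
T = 27.0 + 261.6 = 288.6 °C.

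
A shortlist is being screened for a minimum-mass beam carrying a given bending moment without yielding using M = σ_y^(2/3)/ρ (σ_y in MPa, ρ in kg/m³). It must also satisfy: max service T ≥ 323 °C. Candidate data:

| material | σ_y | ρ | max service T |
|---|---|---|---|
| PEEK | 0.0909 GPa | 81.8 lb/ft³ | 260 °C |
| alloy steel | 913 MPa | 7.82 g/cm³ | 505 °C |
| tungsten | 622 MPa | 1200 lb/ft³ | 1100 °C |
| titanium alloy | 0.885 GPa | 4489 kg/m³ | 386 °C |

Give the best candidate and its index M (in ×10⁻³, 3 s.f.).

Screen on constraints: max service T ≥ 323 °C. Survivors: alloy steel, tungsten, titanium alloy.
Convert each candidate to consistent units, then evaluate M:
  alloy steel: σ_y = 913.0 MPa, ρ = 7820 kg/m³
  tungsten: σ_y = 622.0 MPa, ρ = 19220 kg/m³
  titanium alloy: σ_y = 885.0 MPa, ρ = 4489 kg/m³
  titanium alloy: M = 20.5×10⁻³
  alloy steel: M = 12.0×10⁻³
  tungsten: M = 3.79×10⁻³
The maximum is for titanium alloy.

titanium alloy, M = 20.5×10⁻³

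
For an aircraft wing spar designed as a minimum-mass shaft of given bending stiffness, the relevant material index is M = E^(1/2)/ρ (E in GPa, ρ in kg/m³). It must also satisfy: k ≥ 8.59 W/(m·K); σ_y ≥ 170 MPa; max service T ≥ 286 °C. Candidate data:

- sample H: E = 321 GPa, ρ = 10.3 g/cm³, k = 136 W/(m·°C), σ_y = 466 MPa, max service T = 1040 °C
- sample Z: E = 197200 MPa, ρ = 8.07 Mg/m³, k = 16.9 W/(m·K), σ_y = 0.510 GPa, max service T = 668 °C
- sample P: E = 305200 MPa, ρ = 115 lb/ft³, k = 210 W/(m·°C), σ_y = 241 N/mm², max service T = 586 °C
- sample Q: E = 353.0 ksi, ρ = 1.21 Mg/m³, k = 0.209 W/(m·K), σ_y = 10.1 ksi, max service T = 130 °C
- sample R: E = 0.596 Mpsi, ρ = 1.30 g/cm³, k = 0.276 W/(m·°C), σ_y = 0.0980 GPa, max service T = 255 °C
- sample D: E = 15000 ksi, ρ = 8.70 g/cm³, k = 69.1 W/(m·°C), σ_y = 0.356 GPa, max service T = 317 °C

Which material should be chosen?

Screen on constraints: k ≥ 8.59 W/(m·K); σ_y ≥ 170 MPa; max service T ≥ 286 °C. Survivors: sample H, sample Z, sample P, sample D.
Convert each candidate to consistent units, then evaluate M:
  sample H: E = 321.0 GPa, ρ = 10300 kg/m³
  sample Z: E = 197.2 GPa, ρ = 8070 kg/m³
  sample P: E = 305.2 GPa, ρ = 1842 kg/m³
  sample D: E = 103.4 GPa, ρ = 8700 kg/m³
  sample P: M = 9.48×10⁻³
  sample Z: M = 1.74×10⁻³
  sample H: M = 1.74×10⁻³
  sample D: M = 1.17×10⁻³
The maximum is for sample P.

sample P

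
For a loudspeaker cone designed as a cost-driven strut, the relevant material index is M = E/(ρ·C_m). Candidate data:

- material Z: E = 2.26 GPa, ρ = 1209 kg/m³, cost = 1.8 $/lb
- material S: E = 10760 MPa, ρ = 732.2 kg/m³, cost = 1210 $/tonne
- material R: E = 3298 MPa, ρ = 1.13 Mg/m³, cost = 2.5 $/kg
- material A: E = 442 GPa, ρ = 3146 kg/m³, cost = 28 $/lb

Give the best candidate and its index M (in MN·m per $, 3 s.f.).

Normalizing units and computing the index:
  material Z: E = 2.260 GPa, ρ = 1209 kg/m³, cost = 3.968 $/kg
  material S: E = 10.76 GPa, ρ = 732.2 kg/m³, cost = 1.210 $/kg
  material R: E = 3.298 GPa, ρ = 1130 kg/m³, cost = 2.500 $/kg
  material A: E = 442.0 GPa, ρ = 3146 kg/m³, cost = 61.73 $/kg
  material S: M = 12.1 MN·m per $
  material A: M = 2.28 MN·m per $
  material R: M = 1.17 MN·m per $
  material Z: M = 0.471 MN·m per $
Highest index: material S.

material S, M = 12.1 MN·m per $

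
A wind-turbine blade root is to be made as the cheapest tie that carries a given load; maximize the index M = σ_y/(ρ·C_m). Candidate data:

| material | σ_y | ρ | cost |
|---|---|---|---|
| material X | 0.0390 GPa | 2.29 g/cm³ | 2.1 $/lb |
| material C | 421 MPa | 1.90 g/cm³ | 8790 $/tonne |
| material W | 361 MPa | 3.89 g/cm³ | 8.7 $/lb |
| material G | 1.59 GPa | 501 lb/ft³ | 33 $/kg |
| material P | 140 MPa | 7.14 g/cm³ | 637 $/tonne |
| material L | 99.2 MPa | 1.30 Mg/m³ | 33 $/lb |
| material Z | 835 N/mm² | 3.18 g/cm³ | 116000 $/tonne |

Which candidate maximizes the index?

material P

Putting every candidate on a common basis:
  material X: σ_y = 39.00 MPa, ρ = 2290 kg/m³, cost = 4.630 $/kg
  material C: σ_y = 421.0 MPa, ρ = 1900 kg/m³, cost = 8.790 $/kg
  material W: σ_y = 361.0 MPa, ρ = 3890 kg/m³, cost = 19.18 $/kg
  material G: σ_y = 1590 MPa, ρ = 8025 kg/m³, cost = 33.00 $/kg
  material P: σ_y = 140.0 MPa, ρ = 7140 kg/m³, cost = 0.6370 $/kg
  material L: σ_y = 99.20 MPa, ρ = 1300 kg/m³, cost = 72.75 $/kg
  material Z: σ_y = 835.0 MPa, ρ = 3180 kg/m³, cost = 116.0 $/kg
  material P: M = 30.8 kN·m per $
  material C: M = 25.2 kN·m per $
  material G: M = 6.00 kN·m per $
  material W: M = 4.84 kN·m per $
  material X: M = 3.68 kN·m per $
  material Z: M = 2.26 kN·m per $
  material L: M = 1.05 kN·m per $
Material P ranks first.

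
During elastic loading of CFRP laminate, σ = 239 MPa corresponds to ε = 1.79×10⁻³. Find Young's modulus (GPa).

134 GPa

E = σ/ε = 239 MPa / 1.79×10⁻³ = 133500 MPa = 134 GPa.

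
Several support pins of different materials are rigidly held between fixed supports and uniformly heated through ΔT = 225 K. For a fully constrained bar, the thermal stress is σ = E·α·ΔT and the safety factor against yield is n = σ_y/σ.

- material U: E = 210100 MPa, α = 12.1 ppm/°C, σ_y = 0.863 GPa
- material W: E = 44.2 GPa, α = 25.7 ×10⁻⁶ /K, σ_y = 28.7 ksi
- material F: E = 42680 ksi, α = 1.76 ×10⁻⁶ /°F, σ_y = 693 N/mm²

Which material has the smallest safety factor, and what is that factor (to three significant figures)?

material W, n = 0.774

Per material, after unit conversion:
  material U: E = 210.1, α = 12.1, σ_y = 863.0 → σ = 572 MPa, n = 1.51
  material W: E = 44.20, α = 25.7, σ_y = 197.9 → σ = 256 MPa, n = 0.774
  material F: E = 294.3, α = 3.17, σ_y = 693.0 → σ = 210 MPa, n = 3.30
Smallest n: material W with n = 0.774.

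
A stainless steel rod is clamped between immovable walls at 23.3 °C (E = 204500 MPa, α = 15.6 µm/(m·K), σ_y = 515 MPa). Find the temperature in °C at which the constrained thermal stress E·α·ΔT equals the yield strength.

E = 204500 MPa = 204.5 GPa.
E·α·ΔT = 515.0 MPa ⇒ ΔT = 515.0 / (204.5×10³ × 15.6×10⁻⁶) = 161.4 K.
T = 23.3 + 161.4 = 184.7 °C.

185 °C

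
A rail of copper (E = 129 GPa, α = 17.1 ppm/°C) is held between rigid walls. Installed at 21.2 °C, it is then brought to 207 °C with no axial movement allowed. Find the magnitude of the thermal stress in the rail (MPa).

410 MPa

ΔT = 185.8 K. Constrained thermal stress σ = E·α·ΔT = 129.0×10³ MPa × 17.1×10⁻⁶ × 185.8 = 410 MPa (compressive).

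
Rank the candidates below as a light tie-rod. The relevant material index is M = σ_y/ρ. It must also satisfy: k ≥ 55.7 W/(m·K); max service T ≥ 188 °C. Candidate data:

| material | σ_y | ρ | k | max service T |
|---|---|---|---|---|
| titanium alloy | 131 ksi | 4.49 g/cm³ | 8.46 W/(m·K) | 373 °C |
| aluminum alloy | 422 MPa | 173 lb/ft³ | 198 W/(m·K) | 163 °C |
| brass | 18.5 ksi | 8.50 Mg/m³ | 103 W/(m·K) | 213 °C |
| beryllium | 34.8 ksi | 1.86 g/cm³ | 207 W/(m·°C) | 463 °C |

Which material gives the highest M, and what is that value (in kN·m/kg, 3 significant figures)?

beryllium, M = 129 kN·m/kg

Screen on constraints: k ≥ 55.7 W/(m·K); max service T ≥ 188 °C. Survivors: brass, beryllium.
In SI units:
  brass: σ_y = 127.6 MPa, ρ = 8500 kg/m³
  beryllium: σ_y = 239.9 MPa, ρ = 1860 kg/m³
  beryllium: M = 129 kN·m/kg
  brass: M = 15.0 kN·m/kg
Beryllium has the largest M.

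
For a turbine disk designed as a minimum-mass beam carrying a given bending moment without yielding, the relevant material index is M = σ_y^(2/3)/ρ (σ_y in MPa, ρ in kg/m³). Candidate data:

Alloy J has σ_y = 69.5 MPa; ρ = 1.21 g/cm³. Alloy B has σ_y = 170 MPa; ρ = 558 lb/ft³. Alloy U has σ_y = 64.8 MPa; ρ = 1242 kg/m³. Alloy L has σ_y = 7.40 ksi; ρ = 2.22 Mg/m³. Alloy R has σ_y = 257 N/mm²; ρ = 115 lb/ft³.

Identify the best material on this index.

Putting every candidate on a common basis:
  alloy J: σ_y = 69.50 MPa, ρ = 1210 kg/m³
  alloy B: σ_y = 170.0 MPa, ρ = 8938 kg/m³
  alloy U: σ_y = 64.80 MPa, ρ = 1242 kg/m³
  alloy L: σ_y = 51.02 MPa, ρ = 2220 kg/m³
  alloy R: σ_y = 257.0 MPa, ρ = 1842 kg/m³
  alloy R: M = 21.9×10⁻³
  alloy J: M = 14.0×10⁻³
  alloy U: M = 13.0×10⁻³
  alloy L: M = 6.20×10⁻³
  alloy B: M = 3.43×10⁻³
The maximum is for alloy R.

alloy R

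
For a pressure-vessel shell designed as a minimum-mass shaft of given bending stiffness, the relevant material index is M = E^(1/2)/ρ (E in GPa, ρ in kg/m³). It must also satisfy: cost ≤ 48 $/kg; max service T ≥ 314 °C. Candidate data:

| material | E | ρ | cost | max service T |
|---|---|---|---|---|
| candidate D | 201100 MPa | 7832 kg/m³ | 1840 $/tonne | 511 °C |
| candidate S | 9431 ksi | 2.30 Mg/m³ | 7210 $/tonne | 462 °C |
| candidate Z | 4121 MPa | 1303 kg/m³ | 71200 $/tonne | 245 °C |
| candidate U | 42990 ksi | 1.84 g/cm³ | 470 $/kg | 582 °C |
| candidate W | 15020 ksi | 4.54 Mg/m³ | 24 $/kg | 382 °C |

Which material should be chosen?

candidate S

Screen on constraints: cost ≤ 48 $/kg; max service T ≥ 314 °C. Survivors: candidate D, candidate S, candidate W.
Putting every candidate on a common basis:
  candidate D: E = 201.1 GPa, ρ = 7832 kg/m³
  candidate S: E = 65.02 GPa, ρ = 2300 kg/m³
  candidate W: E = 103.6 GPa, ρ = 4540 kg/m³
  candidate S: M = 3.51×10⁻³
  candidate W: M = 2.24×10⁻³
  candidate D: M = 1.81×10⁻³
Highest index: candidate S.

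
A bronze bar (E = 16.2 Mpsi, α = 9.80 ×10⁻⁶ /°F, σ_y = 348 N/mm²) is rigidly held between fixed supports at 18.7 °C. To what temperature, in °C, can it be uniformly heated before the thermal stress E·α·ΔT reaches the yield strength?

E = 16.2 Mpsi = 111.7 GPa.
α = 9.80×10⁻⁶/°F × 9/5 = 17.6×10⁻⁶/K.
σ_y = 348 N/mm² = 348.0 MPa.
E·α·ΔT = 348.0 MPa ⇒ ΔT = 348.0 / (111.7×10³ × 17.6×10⁻⁶) = 176.6 K.
T = 18.7 + 176.6 = 195.3 °C.

195 °C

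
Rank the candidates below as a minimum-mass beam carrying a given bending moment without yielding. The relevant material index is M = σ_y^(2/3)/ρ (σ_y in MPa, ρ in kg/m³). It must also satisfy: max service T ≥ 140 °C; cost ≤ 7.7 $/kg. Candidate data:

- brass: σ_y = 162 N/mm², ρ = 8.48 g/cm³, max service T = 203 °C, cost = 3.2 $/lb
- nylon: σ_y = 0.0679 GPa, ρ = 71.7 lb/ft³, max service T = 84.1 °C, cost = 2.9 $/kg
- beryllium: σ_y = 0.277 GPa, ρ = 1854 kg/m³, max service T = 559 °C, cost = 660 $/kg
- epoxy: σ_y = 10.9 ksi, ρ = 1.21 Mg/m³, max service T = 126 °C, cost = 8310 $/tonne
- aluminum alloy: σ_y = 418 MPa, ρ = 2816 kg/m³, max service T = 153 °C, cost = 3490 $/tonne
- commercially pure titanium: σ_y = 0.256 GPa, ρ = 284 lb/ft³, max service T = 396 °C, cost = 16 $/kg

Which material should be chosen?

aluminum alloy

Screen on constraints: max service T ≥ 140 °C; cost ≤ 7.7 $/kg. Survivors: brass, aluminum alloy.
Normalizing units and computing the index:
  brass: σ_y = 162.0 MPa, ρ = 8480 kg/m³
  aluminum alloy: σ_y = 418.0 MPa, ρ = 2816 kg/m³
  aluminum alloy: M = 19.9×10⁻³
  brass: M = 3.50×10⁻³
Highest index: aluminum alloy.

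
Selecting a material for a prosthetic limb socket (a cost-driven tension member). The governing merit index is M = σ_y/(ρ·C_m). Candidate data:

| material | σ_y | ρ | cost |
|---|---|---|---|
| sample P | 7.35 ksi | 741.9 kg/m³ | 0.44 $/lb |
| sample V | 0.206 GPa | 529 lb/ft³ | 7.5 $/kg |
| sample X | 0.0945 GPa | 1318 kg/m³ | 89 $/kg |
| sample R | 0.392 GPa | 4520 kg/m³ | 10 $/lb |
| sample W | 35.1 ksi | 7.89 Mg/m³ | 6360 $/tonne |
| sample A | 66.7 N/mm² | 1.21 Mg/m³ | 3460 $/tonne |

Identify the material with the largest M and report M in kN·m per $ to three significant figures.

sample P, M = 70.4 kN·m per $

In SI units:
  sample P: σ_y = 50.68 MPa, ρ = 741.9 kg/m³, cost = 0.9700 $/kg
  sample V: σ_y = 206.0 MPa, ρ = 8474 kg/m³, cost = 7.500 $/kg
  sample X: σ_y = 94.50 MPa, ρ = 1318 kg/m³, cost = 89.00 $/kg
  sample R: σ_y = 392.0 MPa, ρ = 4520 kg/m³, cost = 22.05 $/kg
  sample W: σ_y = 242.0 MPa, ρ = 7890 kg/m³, cost = 6.360 $/kg
  sample A: σ_y = 66.70 MPa, ρ = 1210 kg/m³, cost = 3.460 $/kg
  sample P: M = 70.4 kN·m per $
  sample A: M = 15.9 kN·m per $
  sample W: M = 4.82 kN·m per $
  sample R: M = 3.93 kN·m per $
  sample V: M = 3.24 kN·m per $
  sample X: M = 0.806 kN·m per $
The maximum is for sample P.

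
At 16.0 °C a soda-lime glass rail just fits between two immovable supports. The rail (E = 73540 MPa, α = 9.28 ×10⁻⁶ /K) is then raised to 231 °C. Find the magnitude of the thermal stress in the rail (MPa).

147 MPa

E = 73540 MPa = 73.54 GPa.
ΔT = 215.0 K. Constrained thermal stress σ = E·α·ΔT = 73.54×10³ MPa × 9.28×10⁻⁶ × 215.0 = 147 MPa (compressive).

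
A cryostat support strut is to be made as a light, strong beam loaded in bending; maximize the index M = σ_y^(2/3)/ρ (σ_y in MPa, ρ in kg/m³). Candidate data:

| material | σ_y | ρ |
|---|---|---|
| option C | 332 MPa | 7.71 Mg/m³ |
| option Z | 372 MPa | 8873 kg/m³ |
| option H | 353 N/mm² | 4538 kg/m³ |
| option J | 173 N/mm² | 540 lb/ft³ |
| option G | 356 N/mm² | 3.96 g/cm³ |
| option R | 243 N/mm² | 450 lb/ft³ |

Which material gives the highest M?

Convert each candidate to consistent units, then evaluate M:
  option C: σ_y = 332.0 MPa, ρ = 7710 kg/m³
  option Z: σ_y = 372.0 MPa, ρ = 8873 kg/m³
  option H: σ_y = 353.0 MPa, ρ = 4538 kg/m³
  option J: σ_y = 173.0 MPa, ρ = 8650 kg/m³
  option G: σ_y = 356.0 MPa, ρ = 3960 kg/m³
  option R: σ_y = 243.0 MPa, ρ = 7208 kg/m³
  option G: M = 12.7×10⁻³
  option H: M = 11.0×10⁻³
  option C: M = 6.22×10⁻³
  option Z: M = 5.83×10⁻³
  option R: M = 5.40×10⁻³
  option J: M = 3.59×10⁻³
The maximum is for option G.

option G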